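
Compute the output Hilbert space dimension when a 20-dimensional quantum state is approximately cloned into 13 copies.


Output space = H^(tensor 13) where dim(H) = 20
dim = 20^13
= 400 (after 2 factors)
= 8000 (after 3 factors)
= 160000 (after 4 factors)
= 3200000 (after 5 factors)
= 64000000 (after 6 factors)
= 1280000000 (after 7 factors)
= 25600000000 (after 8 factors)
= 512000000000 (after 9 factors)
= 10240000000000 (after 10 factors)
= 204800000000000 (after 11 factors)
= 4096000000000000 (after 12 factors)
= 81920000000000000 (after 13 factors)
= 81920000000000000

81920000000000000


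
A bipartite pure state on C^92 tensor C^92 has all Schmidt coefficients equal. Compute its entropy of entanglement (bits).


For a maximally entangled state in d x d:
S = log2(d) = log2(92)
= 6.5236

6.5236


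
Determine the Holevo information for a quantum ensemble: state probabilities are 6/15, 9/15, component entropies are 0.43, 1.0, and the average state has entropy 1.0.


chi = S(rho) - sum_i p_i * S(rho_i)
Weighted entropy = 6/15 * 0.43 + 9/15 * 1.0
= 0.7720
chi = 1.0 - 0.7720
= 0.2280

0.2280


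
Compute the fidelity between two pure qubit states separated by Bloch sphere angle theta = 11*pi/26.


For states separated by angle theta on Bloch sphere:
F = cos^2(theta/2)
theta = 11*pi/26 = 1.3291
theta/2 = 0.6646
cos(theta/2) = 0.7872
F = 0.6197

0.6197


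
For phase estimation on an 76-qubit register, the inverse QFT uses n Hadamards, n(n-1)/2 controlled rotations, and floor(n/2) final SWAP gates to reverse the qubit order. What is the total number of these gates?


Hadamard gates: 76
Controlled rotations: n*(n-1)/2 = 76*75/2 = 2850
SWAP gates: floor(n/2) = floor(76/2) = 38
Total = 76 + 2850 + 38
= 2964

2964


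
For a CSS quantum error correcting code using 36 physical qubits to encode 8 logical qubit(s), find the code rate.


Code rate R = k/n
= 8/36
= 0.2222

0.2222


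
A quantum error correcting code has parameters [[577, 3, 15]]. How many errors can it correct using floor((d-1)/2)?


Code parameters: [[577, 3, 15]], distance d = 15.
Number of correctable errors = floor((d-1)/2)
= floor((15 - 1)/2)
= floor(14/2)
= 7

7


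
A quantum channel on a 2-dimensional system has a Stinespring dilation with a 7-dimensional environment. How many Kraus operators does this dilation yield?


Tracing out the environment in an orthonormal basis {|i>_E} gives Kraus operators K_i = <i|_E U |0>_E.
Number of Kraus operators = dim(H_env) = d_env
= 7

7


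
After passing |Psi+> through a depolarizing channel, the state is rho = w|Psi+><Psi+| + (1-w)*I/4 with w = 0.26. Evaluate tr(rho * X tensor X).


|Psi+> = (|01> + |10>)/sqrt(2)
For the pure Bell state, <X_A X_B> = +1 (Bell-state Pauli correlator).
The maximally-mixed part I/4 has tr(I/4 * P tensor P) = 0 for any traceless Pauli P.
So <X_A X_B>_rho = w * (+1) + (1 - w) * 0
= 0.26 * (+1)
= 0.2600

0.2600


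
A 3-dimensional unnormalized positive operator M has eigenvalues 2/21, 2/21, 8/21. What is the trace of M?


tr(M) = sum of eigenvalues
= 2/21 + 2/21 + 8/21
= 12/21
= 0.5714

0.5714


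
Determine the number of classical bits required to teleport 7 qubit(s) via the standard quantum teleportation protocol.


Quantum teleportation requires 2 classical bits per qubit teleported.
7 qubit(s) -> 2 * 7 = 14 classical bits

14


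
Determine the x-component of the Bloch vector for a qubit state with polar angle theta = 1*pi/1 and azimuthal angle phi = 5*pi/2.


theta = 3.1416, phi = 7.8540
r_x = sin(theta)*cos(phi) = 0.0000 * 0.0000
r_x = 0.0000

0.0000


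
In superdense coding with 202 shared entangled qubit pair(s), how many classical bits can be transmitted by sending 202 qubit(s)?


Superdense coding allows 2 classical bits per shared entangled pair.
202 pair(s) -> 2 * 202 = 404 classical bits

404


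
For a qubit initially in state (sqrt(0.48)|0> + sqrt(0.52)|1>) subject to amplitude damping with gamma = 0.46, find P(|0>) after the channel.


For amplitude damping with parameter gamma on state sqrt(a)|0> + sqrt(b)|1>:
alpha^2 = 0.48, beta^2 = 0.52
P(|0>) = alpha^2 + gamma * beta^2
= 0.48 + 0.46 * 0.52
= 0.48 + 0.2392
= 0.7192

0.7192


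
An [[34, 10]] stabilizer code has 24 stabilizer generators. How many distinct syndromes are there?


Each stabilizer generator gives a binary (+1 or -1) measurement outcome.
With 24 independent generators:
Total syndromes = 2^24
= 16777216

16777216


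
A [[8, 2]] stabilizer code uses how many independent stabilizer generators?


For an [[n,k]] stabilizer code:
Number of stabilizer generators = n - k
= 8 - 2
= 6

6


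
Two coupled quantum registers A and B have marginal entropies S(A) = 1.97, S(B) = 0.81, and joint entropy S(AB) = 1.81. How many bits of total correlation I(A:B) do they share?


I(A:B) = S(A) + S(B) - S(AB)
= 1.97 + 0.81 - 1.81
= 0.9700

0.9700


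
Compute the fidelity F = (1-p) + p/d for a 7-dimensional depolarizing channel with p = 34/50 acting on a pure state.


F = (1-p) + p/d
= (1 - 0.6800) + 0.6800/7
= 0.3200 + 0.0971
= 0.4171

0.4171


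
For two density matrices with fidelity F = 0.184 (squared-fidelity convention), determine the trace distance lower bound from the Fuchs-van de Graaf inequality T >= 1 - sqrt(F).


Fuchs-van de Graaf (squared-fidelity convention): 1 - sqrt(F) <= T <= sqrt(1 - F).
Lower bound: T >= 1 - sqrt(F)
sqrt(F) = sqrt(0.184) = 0.4290
T >= 1 - 0.4290
T >= 0.5710

0.5710


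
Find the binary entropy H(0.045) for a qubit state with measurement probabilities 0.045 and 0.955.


S = -p*log2(p) - (1-p)*log2(1-p)
p = 0.0450, 1-p = 0.9550
= -0.0450 * log2(0.0450) - 0.9550 * log2(0.9550)
= -(-0.2013) - (-0.0634)
= 0.2648

0.2648


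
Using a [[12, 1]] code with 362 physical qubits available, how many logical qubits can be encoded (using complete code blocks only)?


Each code block uses 12 physical qubits for 1 logical qubit(s).
Number of complete blocks = floor(362 / 12) = 30
Logical qubits = 30 * 1
= 30

30


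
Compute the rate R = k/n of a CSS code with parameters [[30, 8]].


Code rate R = k/n
= 8/30
= 0.2667

0.2667


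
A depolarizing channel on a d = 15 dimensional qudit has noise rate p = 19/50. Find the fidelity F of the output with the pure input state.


F = (1-p) + p/d
= (1 - 0.3800) + 0.3800/15
= 0.6200 + 0.0253
= 0.6453

0.6453


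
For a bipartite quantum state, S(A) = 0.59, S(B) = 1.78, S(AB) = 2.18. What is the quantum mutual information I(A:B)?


I(A:B) = S(A) + S(B) - S(AB)
= 0.59 + 1.78 - 2.18
= 0.1900

0.1900


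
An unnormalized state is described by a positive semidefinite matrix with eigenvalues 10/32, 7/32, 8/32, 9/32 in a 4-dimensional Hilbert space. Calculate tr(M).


tr(M) = sum of eigenvalues
= 10/32 + 7/32 + 8/32 + 9/32
= 34/32
= 1.0625

1.0625


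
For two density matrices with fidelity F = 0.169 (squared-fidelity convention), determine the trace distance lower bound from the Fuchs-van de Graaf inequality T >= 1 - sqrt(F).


Fuchs-van de Graaf (squared-fidelity convention): 1 - sqrt(F) <= T <= sqrt(1 - F).
Lower bound: T >= 1 - sqrt(F)
sqrt(F) = sqrt(0.169) = 0.4111
T >= 1 - 0.4111
T >= 0.5889

0.5889


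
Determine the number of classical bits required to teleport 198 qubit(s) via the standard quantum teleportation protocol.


Quantum teleportation requires 2 classical bits per qubit teleported.
198 qubit(s) -> 2 * 198 = 396 classical bits

396


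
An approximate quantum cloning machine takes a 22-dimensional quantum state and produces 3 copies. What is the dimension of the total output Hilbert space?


Output space = H^(tensor 3) where dim(H) = 22
dim = 22^3
= 484 (after 2 factors)
= 10648 (after 3 factors)
= 10648

10648


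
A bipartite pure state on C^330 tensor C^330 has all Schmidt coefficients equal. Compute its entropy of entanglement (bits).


For a maximally entangled state in d x d:
S = log2(d) = log2(330)
= 8.3663

8.3663


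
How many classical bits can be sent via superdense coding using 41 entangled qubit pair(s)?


Superdense coding allows 2 classical bits per shared entangled pair.
41 pair(s) -> 2 * 41 = 82 classical bits

82


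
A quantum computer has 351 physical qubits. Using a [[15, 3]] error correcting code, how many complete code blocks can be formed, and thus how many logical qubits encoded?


Each code block uses 15 physical qubits for 3 logical qubit(s).
Number of complete blocks = floor(351 / 15) = 23
Logical qubits = 23 * 3
= 69

69


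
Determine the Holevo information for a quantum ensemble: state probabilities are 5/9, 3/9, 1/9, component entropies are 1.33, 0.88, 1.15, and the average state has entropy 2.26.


chi = S(rho) - sum_i p_i * S(rho_i)
Weighted entropy = 5/9 * 1.33 + 3/9 * 0.88 + 1/9 * 1.15
= 1.1600
chi = 2.26 - 1.1600
= 1.1000

1.1000


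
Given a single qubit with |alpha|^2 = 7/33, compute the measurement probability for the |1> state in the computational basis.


|alpha|^2 = 7/33 = 0.2121
|beta|^2 = 1 - 7/33 = 26/33 = 0.7879
P(|1>) = |beta|^2 = 0.7879

0.7879


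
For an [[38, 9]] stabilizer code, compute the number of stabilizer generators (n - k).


For an [[n,k]] stabilizer code:
Number of stabilizer generators = n - k
= 38 - 9
= 29

29


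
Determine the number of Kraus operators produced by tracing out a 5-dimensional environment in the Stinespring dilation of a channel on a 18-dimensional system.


Tracing out the environment in an orthonormal basis {|i>_E} gives Kraus operators K_i = <i|_E U |0>_E.
Number of Kraus operators = dim(H_env) = d_env
= 5

5


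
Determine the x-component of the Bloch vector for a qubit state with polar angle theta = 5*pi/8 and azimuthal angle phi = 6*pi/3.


theta = 1.9635, phi = 6.2832
r_x = sin(theta)*cos(phi) = 0.9239 * 1.0000
r_x = 0.9239

0.9239


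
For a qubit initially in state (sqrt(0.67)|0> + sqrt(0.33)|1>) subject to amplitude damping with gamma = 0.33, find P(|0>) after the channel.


For amplitude damping with parameter gamma on state sqrt(a)|0> + sqrt(b)|1>:
alpha^2 = 0.67, beta^2 = 0.33
P(|0>) = alpha^2 + gamma * beta^2
= 0.67 + 0.33 * 0.33
= 0.67 + 0.1089
= 0.7789

0.7789


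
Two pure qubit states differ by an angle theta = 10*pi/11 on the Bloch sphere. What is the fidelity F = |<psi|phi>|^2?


For states separated by angle theta on Bloch sphere:
F = cos^2(theta/2)
theta = 10*pi/11 = 2.8560
theta/2 = 1.4280
cos(theta/2) = 0.1423
F = 0.0203

0.0203


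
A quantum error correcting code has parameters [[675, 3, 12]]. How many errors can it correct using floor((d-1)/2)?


Code parameters: [[675, 3, 12]], distance d = 12.
Number of correctable errors = floor((d-1)/2)
= floor((12 - 1)/2)
= floor(11/2)
= 5

5


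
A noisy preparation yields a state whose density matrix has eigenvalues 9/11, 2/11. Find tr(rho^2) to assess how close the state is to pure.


tr(rho^2) = sum of eigenvalues squared
= (9/11)^2 + (2/11)^2
= (81 + 4) / 121
= 85/121
= 0.7025

0.7025


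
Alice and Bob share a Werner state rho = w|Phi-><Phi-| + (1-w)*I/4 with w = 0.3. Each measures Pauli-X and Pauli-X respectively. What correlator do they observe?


|Phi-> = (|00> - |11>)/sqrt(2)
For the pure Bell state, <X_A X_B> = -1 (Bell-state Pauli correlator).
The maximally-mixed part I/4 has tr(I/4 * P tensor P) = 0 for any traceless Pauli P.
So <X_A X_B>_rho = w * (-1) + (1 - w) * 0
= 0.3 * (-1)
= -0.3000

-0.3000


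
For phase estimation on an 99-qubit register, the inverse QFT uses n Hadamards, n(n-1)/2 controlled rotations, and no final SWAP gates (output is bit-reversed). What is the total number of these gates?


Hadamard gates: 99
Controlled rotations: n*(n-1)/2 = 99*98/2 = 4851
SWAP gates: 0 (omitted)
Total = 99 + 4851
= 4950

4950


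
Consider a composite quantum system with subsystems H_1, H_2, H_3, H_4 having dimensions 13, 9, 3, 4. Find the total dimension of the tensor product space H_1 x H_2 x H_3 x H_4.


dim(H_1 x H_2 x H_3 x H_4) = 13 * 9 * 3 * 4
= 117 * 3 * 4
= 351 * 4
= 1404

1404


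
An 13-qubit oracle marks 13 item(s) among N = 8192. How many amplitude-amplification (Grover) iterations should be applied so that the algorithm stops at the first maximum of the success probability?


After j Grover iterations the success probability is P(j) = sin^2((2j+1)*theta), where sin(theta) = sqrt(k/N).
N = 2^13 = 8192, k = 13
sin(theta) = sqrt(k/N) = 0.03983608995
theta = arcsin(sqrt(k/N)) = 0.03984663356 rad
P(j) reaches its first maximum when (2j+1)*theta is as close as possible to pi/2, i.e. j = round(pi/(4*theta) - 1/2).
pi/(4*theta) - 1/2 = 19.2105
(For comparison, the common estimate pi/4 * sqrt(N/k) = 19.7157; the exact maximiser is used here.)
Optimal iterations = 19

19


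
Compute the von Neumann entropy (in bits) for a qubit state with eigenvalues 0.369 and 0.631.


S = -p*log2(p) - (1-p)*log2(1-p)
p = 0.3690, 1-p = 0.6310
= -0.3690 * log2(0.3690) - 0.6310 * log2(0.6310)
= -(-0.5307) - (-0.4192)
= 0.9499

0.9499


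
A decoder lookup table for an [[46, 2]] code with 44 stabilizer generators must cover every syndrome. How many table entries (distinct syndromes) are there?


Each stabilizer generator gives a binary (+1 or -1) measurement outcome.
With 44 independent generators:
Total syndromes = 2^44
= 17592186044416

17592186044416


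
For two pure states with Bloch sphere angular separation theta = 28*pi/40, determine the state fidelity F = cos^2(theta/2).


For states separated by angle theta on Bloch sphere:
F = cos^2(theta/2)
theta = 28*pi/40 = 2.1991
theta/2 = 1.0996
cos(theta/2) = 0.4540
F = 0.2061

0.2061


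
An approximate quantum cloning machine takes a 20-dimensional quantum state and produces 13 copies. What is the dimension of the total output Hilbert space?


Output space = H^(tensor 13) where dim(H) = 20
dim = 20^13
= 400 (after 2 factors)
= 8000 (after 3 factors)
= 160000 (after 4 factors)
= 3200000 (after 5 factors)
= 64000000 (after 6 factors)
= 1280000000 (after 7 factors)
= 25600000000 (after 8 factors)
= 512000000000 (after 9 factors)
= 10240000000000 (after 10 factors)
= 204800000000000 (after 11 factors)
= 4096000000000000 (after 12 factors)
= 81920000000000000 (after 13 factors)
= 81920000000000000

81920000000000000


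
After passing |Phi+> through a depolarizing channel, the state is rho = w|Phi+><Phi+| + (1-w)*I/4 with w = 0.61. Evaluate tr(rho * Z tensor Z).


|Phi+> = (|00> + |11>)/sqrt(2)
For the pure Bell state, <Z_A Z_B> = +1 (Bell-state Pauli correlator).
The maximally-mixed part I/4 has tr(I/4 * P tensor P) = 0 for any traceless Pauli P.
So <Z_A Z_B>_rho = w * (+1) + (1 - w) * 0
= 0.61 * (+1)
= 0.6100

0.6100


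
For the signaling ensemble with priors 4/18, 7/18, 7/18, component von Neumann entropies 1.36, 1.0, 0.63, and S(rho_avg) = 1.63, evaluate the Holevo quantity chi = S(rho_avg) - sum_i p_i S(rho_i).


chi = S(rho) - sum_i p_i * S(rho_i)
Weighted entropy = 4/18 * 1.36 + 7/18 * 1.0 + 7/18 * 0.63
= 0.9361
chi = 1.63 - 0.9361
= 0.6939

0.6939


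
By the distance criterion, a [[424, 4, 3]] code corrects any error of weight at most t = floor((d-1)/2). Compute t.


Code parameters: [[424, 4, 3]], distance d = 3.
Number of correctable errors = floor((d-1)/2)
= floor((3 - 1)/2)
= floor(2/2)
= 1

1


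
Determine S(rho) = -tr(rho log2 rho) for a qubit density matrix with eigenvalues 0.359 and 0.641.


S = -p*log2(p) - (1-p)*log2(1-p)
p = 0.3590, 1-p = 0.6410
= -0.3590 * log2(0.3590) - 0.6410 * log2(0.6410)
= -(-0.5306) - (-0.4113)
= 0.9418

0.9418


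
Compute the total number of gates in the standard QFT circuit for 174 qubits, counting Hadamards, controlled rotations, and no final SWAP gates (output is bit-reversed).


Hadamard gates: 174
Controlled rotations: n*(n-1)/2 = 174*173/2 = 15051
SWAP gates: 0 (omitted)
Total = 174 + 15051
= 15225

15225


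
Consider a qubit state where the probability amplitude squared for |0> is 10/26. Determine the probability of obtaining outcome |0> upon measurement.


|alpha|^2 = 10/26 = 0.3846
|beta|^2 = 1 - 10/26 = 16/26 = 0.6154
P(|0>) = |alpha|^2 = 0.3846

0.3846


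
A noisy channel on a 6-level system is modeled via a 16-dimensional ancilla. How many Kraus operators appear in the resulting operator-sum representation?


Tracing out the environment in an orthonormal basis {|i>_E} gives Kraus operators K_i = <i|_E U |0>_E.
Number of Kraus operators = dim(H_env) = d_env
= 16

16


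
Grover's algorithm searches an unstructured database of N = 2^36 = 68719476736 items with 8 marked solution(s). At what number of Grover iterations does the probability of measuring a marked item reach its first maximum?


After j Grover iterations the success probability is P(j) = sin^2((2j+1)*theta), where sin(theta) = sqrt(k/N).
N = 2^36 = 68719476736, k = 8
sin(theta) = sqrt(k/N) = 1.078959322e-05
theta = arcsin(sqrt(k/N)) = 1.078959322e-05 rad
P(j) reaches its first maximum when (2j+1)*theta is as close as possible to pi/2, i.e. j = round(pi/(4*theta) - 1/2).
pi/(4*theta) - 1/2 = 72791.6941
(For comparison, the common estimate pi/4 * sqrt(N/k) = 72792.1941; the exact maximiser is used here.)
Optimal iterations = 72792

72792


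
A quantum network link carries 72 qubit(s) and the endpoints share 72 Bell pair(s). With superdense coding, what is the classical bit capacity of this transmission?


Superdense coding allows 2 classical bits per shared entangled pair.
72 pair(s) -> 2 * 72 = 144 classical bits

144


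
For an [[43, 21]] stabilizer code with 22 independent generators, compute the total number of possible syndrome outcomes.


Each stabilizer generator gives a binary (+1 or -1) measurement outcome.
With 22 independent generators:
Total syndromes = 2^22
= 4194304

4194304


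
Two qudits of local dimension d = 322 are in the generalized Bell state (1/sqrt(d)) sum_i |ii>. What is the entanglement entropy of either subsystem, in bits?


For a maximally entangled state in d x d:
S = log2(d) = log2(322)
= 8.3309

8.3309


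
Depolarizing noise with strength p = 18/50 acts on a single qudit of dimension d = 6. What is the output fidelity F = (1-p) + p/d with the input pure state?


F = (1-p) + p/d
= (1 - 0.3600) + 0.3600/6
= 0.6400 + 0.0600
= 0.7000

0.7000


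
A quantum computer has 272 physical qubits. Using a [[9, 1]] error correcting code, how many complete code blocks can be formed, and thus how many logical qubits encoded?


Each code block uses 9 physical qubits for 1 logical qubit(s).
Number of complete blocks = floor(272 / 9) = 30
Logical qubits = 30 * 1
= 30

30


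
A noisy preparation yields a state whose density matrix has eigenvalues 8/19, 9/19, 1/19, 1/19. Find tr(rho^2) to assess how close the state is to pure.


tr(rho^2) = sum of eigenvalues squared
= (8/19)^2 + (9/19)^2 + (1/19)^2 + (1/19)^2
= (64 + 81 + 1 + 1) / 361
= 147/361
= 0.4072

0.4072


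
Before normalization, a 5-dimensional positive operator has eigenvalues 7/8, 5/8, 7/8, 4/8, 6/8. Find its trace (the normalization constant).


tr(M) = sum of eigenvalues
= 7/8 + 5/8 + 7/8 + 4/8 + 6/8
= 29/8
= 3.6250

3.6250


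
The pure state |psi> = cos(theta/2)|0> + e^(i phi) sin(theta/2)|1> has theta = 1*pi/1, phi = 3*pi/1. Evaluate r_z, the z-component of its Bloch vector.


theta = 3.1416, phi = 9.4248
r_z = cos(theta) = -1.0000

-1.0000


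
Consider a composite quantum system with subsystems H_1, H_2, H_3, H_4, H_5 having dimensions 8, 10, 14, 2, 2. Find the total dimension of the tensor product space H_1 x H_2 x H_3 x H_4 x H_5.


dim(H_1 x H_2 x H_3 x H_4 x H_5) = 8 * 10 * 14 * 2 * 2
= 80 * 14 * 2 * 2
= 1120 * 2 * 2
= 2240 * 2
= 4480

4480


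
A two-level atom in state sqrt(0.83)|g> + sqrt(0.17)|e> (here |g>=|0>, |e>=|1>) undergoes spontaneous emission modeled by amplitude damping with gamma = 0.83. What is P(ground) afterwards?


For amplitude damping with parameter gamma on state sqrt(a)|0> + sqrt(b)|1>:
alpha^2 = 0.83, beta^2 = 0.17
P(|0>) = alpha^2 + gamma * beta^2
= 0.83 + 0.83 * 0.17
= 0.83 + 0.1411
= 0.9711

0.9711


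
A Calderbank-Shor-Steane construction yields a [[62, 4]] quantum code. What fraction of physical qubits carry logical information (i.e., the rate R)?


Code rate R = k/n
= 4/62
= 0.0645

0.0645


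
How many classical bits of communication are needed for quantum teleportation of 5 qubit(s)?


Quantum teleportation requires 2 classical bits per qubit teleported.
5 qubit(s) -> 2 * 5 = 10 classical bits

10


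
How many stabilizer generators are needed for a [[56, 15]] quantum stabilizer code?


For an [[n,k]] stabilizer code:
Number of stabilizer generators = n - k
= 56 - 15
= 41

41


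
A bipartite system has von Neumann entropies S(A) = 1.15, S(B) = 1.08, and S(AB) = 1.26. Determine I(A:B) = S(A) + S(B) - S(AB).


I(A:B) = S(A) + S(B) - S(AB)
= 1.15 + 1.08 - 1.26
= 0.9700

0.9700


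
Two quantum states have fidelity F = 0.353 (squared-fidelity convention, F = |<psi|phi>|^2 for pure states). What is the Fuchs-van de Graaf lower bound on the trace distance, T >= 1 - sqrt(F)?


Fuchs-van de Graaf (squared-fidelity convention): 1 - sqrt(F) <= T <= sqrt(1 - F).
Lower bound: T >= 1 - sqrt(F)
sqrt(F) = sqrt(0.353) = 0.5941
T >= 1 - 0.5941
T >= 0.4059

0.4059


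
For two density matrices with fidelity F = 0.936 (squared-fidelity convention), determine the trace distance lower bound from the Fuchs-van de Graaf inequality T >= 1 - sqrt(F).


Fuchs-van de Graaf (squared-fidelity convention): 1 - sqrt(F) <= T <= sqrt(1 - F).
Lower bound: T >= 1 - sqrt(F)
sqrt(F) = sqrt(0.936) = 0.9675
T >= 1 - 0.9675
T >= 0.0325

0.0325


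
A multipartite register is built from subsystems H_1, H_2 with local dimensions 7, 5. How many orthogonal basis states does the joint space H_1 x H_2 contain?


dim(H_1 x H_2) = 7 * 5
= 35

35


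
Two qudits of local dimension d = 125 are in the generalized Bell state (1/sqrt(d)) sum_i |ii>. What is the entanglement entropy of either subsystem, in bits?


For a maximally entangled state in d x d:
S = log2(d) = log2(125)
= 6.9658

6.9658


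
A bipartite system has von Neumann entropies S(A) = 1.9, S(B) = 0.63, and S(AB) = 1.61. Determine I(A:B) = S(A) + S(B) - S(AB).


I(A:B) = S(A) + S(B) - S(AB)
= 1.9 + 0.63 - 1.61
= 0.9200

0.9200


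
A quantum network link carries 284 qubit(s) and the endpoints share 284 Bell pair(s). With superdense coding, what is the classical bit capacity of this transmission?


Superdense coding allows 2 classical bits per shared entangled pair.
284 pair(s) -> 2 * 284 = 568 classical bits

568


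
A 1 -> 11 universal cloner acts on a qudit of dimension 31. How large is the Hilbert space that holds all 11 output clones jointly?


Output space = H^(tensor 11) where dim(H) = 31
dim = 31^11
= 961 (after 2 factors)
= 29791 (after 3 factors)
= 923521 (after 4 factors)
= 28629151 (after 5 factors)
= 887503681 (after 6 factors)
= 27512614111 (after 7 factors)
= 852891037441 (after 8 factors)
= 26439622160671 (after 9 factors)
= 819628286980801 (after 10 factors)
= 25408476896404831 (after 11 factors)
= 25408476896404831

25408476896404831


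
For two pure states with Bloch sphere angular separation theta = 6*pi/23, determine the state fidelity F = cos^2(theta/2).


For states separated by angle theta on Bloch sphere:
F = cos^2(theta/2)
theta = 6*pi/23 = 0.8195
theta/2 = 0.4098
cos(theta/2) = 0.9172
F = 0.8413

0.8413


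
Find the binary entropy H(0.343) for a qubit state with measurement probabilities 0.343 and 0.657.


S = -p*log2(p) - (1-p)*log2(1-p)
p = 0.3430, 1-p = 0.6570
= -0.3430 * log2(0.3430) - 0.6570 * log2(0.6570)
= -(-0.5295) - (-0.3982)
= 0.9277

0.9277


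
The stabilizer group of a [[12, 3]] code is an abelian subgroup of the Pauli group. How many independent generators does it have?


For an [[n,k]] stabilizer code:
Number of stabilizer generators = n - k
= 12 - 3
= 9

9


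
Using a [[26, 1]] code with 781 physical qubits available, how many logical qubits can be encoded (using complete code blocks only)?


Each code block uses 26 physical qubits for 1 logical qubit(s).
Number of complete blocks = floor(781 / 26) = 30
Logical qubits = 30 * 1
= 30

30


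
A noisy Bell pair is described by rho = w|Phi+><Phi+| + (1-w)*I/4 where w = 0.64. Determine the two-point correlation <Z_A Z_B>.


|Phi+> = (|00> + |11>)/sqrt(2)
For the pure Bell state, <Z_A Z_B> = +1 (Bell-state Pauli correlator).
The maximally-mixed part I/4 has tr(I/4 * P tensor P) = 0 for any traceless Pauli P.
So <Z_A Z_B>_rho = w * (+1) + (1 - w) * 0
= 0.64 * (+1)
= 0.6400

0.6400


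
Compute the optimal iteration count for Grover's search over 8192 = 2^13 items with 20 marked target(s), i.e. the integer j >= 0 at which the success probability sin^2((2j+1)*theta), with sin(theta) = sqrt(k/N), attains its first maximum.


After j Grover iterations the success probability is P(j) = sin^2((2j+1)*theta), where sin(theta) = sqrt(k/N).
N = 2^13 = 8192, k = 20
sin(theta) = sqrt(k/N) = 0.04941058844
theta = arcsin(sqrt(k/N)) = 0.04943071578 rad
P(j) reaches its first maximum when (2j+1)*theta is as close as possible to pi/2, i.e. j = round(pi/(4*theta) - 1/2).
pi/(4*theta) - 1/2 = 15.3889
(For comparison, the common estimate pi/4 * sqrt(N/k) = 15.8953; the exact maximiser is used here.)
Optimal iterations = 15

15


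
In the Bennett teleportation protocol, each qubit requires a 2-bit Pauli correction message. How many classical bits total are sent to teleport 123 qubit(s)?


Quantum teleportation requires 2 classical bits per qubit teleported.
123 qubit(s) -> 2 * 123 = 246 classical bits

246


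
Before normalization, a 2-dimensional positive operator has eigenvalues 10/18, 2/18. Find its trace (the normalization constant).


tr(M) = sum of eigenvalues
= 10/18 + 2/18
= 12/18
= 0.6667

0.6667


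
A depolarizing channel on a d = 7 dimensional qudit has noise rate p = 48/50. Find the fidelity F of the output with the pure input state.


F = (1-p) + p/d
= (1 - 0.9600) + 0.9600/7
= 0.0400 + 0.1371
= 0.1771

0.1771


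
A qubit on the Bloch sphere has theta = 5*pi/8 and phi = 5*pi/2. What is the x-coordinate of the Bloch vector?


theta = 1.9635, phi = 7.8540
r_x = sin(theta)*cos(phi) = 0.9239 * 0.0000
r_x = 0.0000

0.0000


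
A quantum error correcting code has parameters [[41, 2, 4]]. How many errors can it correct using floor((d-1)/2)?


Code parameters: [[41, 2, 4]], distance d = 4.
Number of correctable errors = floor((d-1)/2)
= floor((4 - 1)/2)
= floor(3/2)
= 1

1


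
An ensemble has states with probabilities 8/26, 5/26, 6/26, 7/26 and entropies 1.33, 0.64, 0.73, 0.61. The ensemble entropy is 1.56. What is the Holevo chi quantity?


chi = S(rho) - sum_i p_i * S(rho_i)
Weighted entropy = 8/26 * 1.33 + 5/26 * 0.64 + 6/26 * 0.73 + 7/26 * 0.61
= 0.8650
chi = 1.56 - 0.8650
= 0.6950

0.6950


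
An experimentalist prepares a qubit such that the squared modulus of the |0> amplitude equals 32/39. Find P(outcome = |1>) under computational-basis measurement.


|alpha|^2 = 32/39 = 0.8205
|beta|^2 = 1 - 32/39 = 7/39 = 0.1795
P(|1>) = |beta|^2 = 0.1795

0.1795


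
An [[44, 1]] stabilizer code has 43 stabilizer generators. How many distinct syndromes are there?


Each stabilizer generator gives a binary (+1 or -1) measurement outcome.
With 43 independent generators:
Total syndromes = 2^43
= 8796093022208

8796093022208


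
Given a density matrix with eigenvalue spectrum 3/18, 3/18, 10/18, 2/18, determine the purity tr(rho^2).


tr(rho^2) = sum of eigenvalues squared
= (3/18)^2 + (3/18)^2 + (10/18)^2 + (2/18)^2
= (9 + 9 + 100 + 4) / 324
= 122/324
= 0.3765

0.3765


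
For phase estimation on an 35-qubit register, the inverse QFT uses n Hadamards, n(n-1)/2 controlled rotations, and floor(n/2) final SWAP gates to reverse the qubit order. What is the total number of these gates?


Hadamard gates: 35
Controlled rotations: n*(n-1)/2 = 35*34/2 = 595
SWAP gates: floor(n/2) = floor(35/2) = 17
Total = 35 + 595 + 17
= 647

647


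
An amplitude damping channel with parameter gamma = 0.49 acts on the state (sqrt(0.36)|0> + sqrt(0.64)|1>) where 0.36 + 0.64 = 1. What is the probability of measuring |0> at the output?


For amplitude damping with parameter gamma on state sqrt(a)|0> + sqrt(b)|1>:
alpha^2 = 0.36, beta^2 = 0.64
P(|0>) = alpha^2 + gamma * beta^2
= 0.36 + 0.49 * 0.64
= 0.36 + 0.3136
= 0.6736

0.6736


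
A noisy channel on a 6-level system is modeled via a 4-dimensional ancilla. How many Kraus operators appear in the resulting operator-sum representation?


Tracing out the environment in an orthonormal basis {|i>_E} gives Kraus operators K_i = <i|_E U |0>_E.
Number of Kraus operators = dim(H_env) = d_env
= 4

4


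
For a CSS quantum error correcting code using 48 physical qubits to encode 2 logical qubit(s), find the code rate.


Code rate R = k/n
= 2/48
= 0.0417

0.0417


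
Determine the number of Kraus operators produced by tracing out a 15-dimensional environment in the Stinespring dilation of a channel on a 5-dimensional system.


Tracing out the environment in an orthonormal basis {|i>_E} gives Kraus operators K_i = <i|_E U |0>_E.
Number of Kraus operators = dim(H_env) = d_env
= 15

15


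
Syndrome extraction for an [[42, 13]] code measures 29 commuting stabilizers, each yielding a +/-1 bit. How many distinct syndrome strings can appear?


Each stabilizer generator gives a binary (+1 or -1) measurement outcome.
With 29 independent generators:
Total syndromes = 2^29
= 536870912

536870912


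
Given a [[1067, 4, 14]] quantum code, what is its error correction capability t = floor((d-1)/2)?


Code parameters: [[1067, 4, 14]], distance d = 14.
Number of correctable errors = floor((d-1)/2)
= floor((14 - 1)/2)
= floor(13/2)
= 6

6


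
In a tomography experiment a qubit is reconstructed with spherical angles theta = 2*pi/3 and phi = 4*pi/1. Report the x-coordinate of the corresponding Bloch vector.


theta = 2.0944, phi = 12.5664
r_x = sin(theta)*cos(phi) = 0.8660 * 1.0000
r_x = 0.8660

0.8660


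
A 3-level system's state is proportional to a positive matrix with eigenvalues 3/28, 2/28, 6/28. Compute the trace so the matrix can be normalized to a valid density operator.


tr(M) = sum of eigenvalues
= 3/28 + 2/28 + 6/28
= 11/28
= 0.3929

0.3929


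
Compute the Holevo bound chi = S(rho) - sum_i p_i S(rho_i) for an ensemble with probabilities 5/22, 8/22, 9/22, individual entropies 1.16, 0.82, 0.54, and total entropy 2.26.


chi = S(rho) - sum_i p_i * S(rho_i)
Weighted entropy = 5/22 * 1.16 + 8/22 * 0.82 + 9/22 * 0.54
= 0.7827
chi = 2.26 - 0.7827
= 1.4773

1.4773


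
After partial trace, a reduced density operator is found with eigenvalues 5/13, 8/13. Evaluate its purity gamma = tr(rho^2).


tr(rho^2) = sum of eigenvalues squared
= (5/13)^2 + (8/13)^2
= (25 + 64) / 169
= 89/169
= 0.5266

0.5266


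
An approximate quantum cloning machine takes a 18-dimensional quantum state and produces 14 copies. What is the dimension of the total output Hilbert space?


Output space = H^(tensor 14) where dim(H) = 18
dim = 18^14
= 324 (after 2 factors)
= 5832 (after 3 factors)
= 104976 (after 4 factors)
= 1889568 (after 5 factors)
= 34012224 (after 6 factors)
= 612220032 (after 7 factors)
= 11019960576 (after 8 factors)
= 198359290368 (after 9 factors)
= 3570467226624 (after 10 factors)
= 64268410079232 (after 11 factors)
= 1156831381426176 (after 12 factors)
= 20822964865671168 (after 13 factors)
= 374813367582081024 (after 14 factors)
= 374813367582081024

374813367582081024


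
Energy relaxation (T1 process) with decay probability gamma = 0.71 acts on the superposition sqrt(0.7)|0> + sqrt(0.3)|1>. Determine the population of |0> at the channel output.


For amplitude damping with parameter gamma on state sqrt(a)|0> + sqrt(b)|1>:
alpha^2 = 0.7, beta^2 = 0.3
P(|0>) = alpha^2 + gamma * beta^2
= 0.7 + 0.71 * 0.3
= 0.7 + 0.2130
= 0.9130

0.9130


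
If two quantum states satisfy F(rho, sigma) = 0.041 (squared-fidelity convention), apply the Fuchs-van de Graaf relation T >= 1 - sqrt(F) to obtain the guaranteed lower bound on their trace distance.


Fuchs-van de Graaf (squared-fidelity convention): 1 - sqrt(F) <= T <= sqrt(1 - F).
Lower bound: T >= 1 - sqrt(F)
sqrt(F) = sqrt(0.041) = 0.2025
T >= 1 - 0.2025
T >= 0.7975

0.7975


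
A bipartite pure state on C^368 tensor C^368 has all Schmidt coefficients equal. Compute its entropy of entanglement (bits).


For a maximally entangled state in d x d:
S = log2(d) = log2(368)
= 8.5236

8.5236


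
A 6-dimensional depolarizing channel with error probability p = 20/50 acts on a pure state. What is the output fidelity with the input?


F = (1-p) + p/d
= (1 - 0.4000) + 0.4000/6
= 0.6000 + 0.0667
= 0.6667

0.6667


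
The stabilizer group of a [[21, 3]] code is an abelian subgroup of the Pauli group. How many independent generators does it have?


For an [[n,k]] stabilizer code:
Number of stabilizer generators = n - k
= 21 - 3
= 18

18


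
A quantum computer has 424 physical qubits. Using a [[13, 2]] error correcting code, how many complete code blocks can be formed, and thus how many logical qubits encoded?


Each code block uses 13 physical qubits for 2 logical qubit(s).
Number of complete blocks = floor(424 / 13) = 32
Logical qubits = 32 * 2
= 64

64


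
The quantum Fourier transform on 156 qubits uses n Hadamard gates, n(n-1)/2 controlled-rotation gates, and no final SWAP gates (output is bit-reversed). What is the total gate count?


Hadamard gates: 156
Controlled rotations: n*(n-1)/2 = 156*155/2 = 12090
SWAP gates: 0 (omitted)
Total = 156 + 12090
= 12246

12246


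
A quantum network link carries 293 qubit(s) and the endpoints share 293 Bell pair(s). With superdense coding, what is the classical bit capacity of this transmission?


Superdense coding allows 2 classical bits per shared entangled pair.
293 pair(s) -> 2 * 293 = 586 classical bits

586


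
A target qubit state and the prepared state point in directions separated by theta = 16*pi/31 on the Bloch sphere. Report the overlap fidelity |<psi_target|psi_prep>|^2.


For states separated by angle theta on Bloch sphere:
F = cos^2(theta/2)
theta = 16*pi/31 = 1.6215
theta/2 = 0.8107
cos(theta/2) = 0.6890
F = 0.4747

0.4747


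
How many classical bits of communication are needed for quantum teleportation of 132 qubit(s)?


Quantum teleportation requires 2 classical bits per qubit teleported.
132 qubit(s) -> 2 * 132 = 264 classical bits

264


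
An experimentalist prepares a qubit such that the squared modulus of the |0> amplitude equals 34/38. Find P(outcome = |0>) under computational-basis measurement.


|alpha|^2 = 34/38 = 0.8947
|beta|^2 = 1 - 34/38 = 4/38 = 0.1053
P(|0>) = |alpha|^2 = 0.8947

0.8947


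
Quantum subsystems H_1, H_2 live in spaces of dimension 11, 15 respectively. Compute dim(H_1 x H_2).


dim(H_1 x H_2) = 11 * 15
= 165

165


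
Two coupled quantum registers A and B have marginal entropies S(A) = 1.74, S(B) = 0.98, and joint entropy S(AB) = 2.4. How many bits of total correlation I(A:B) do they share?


I(A:B) = S(A) + S(B) - S(AB)
= 1.74 + 0.98 - 2.4
= 0.3200

0.3200


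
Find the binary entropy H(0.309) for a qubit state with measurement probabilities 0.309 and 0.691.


S = -p*log2(p) - (1-p)*log2(1-p)
p = 0.3090, 1-p = 0.6910
= -0.3090 * log2(0.3090) - 0.6910 * log2(0.6910)
= -(-0.5235) - (-0.3685)
= 0.8920

0.8920


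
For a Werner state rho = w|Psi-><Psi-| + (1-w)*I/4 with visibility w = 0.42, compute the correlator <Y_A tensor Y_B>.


|Psi-> = (|01> - |10>)/sqrt(2)
For the pure Bell state, <Y_A Y_B> = -1 (Bell-state Pauli correlator).
The maximally-mixed part I/4 has tr(I/4 * P tensor P) = 0 for any traceless Pauli P.
So <Y_A Y_B>_rho = w * (-1) + (1 - w) * 0
= 0.42 * (-1)
= -0.4200

-0.4200


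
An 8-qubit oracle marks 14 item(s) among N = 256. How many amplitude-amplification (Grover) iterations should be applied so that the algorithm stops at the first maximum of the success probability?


After j Grover iterations the success probability is P(j) = sin^2((2j+1)*theta), where sin(theta) = sqrt(k/N).
N = 2^8 = 256, k = 14
sin(theta) = sqrt(k/N) = 0.2338535867
theta = arcsin(sqrt(k/N)) = 0.2360392927 rad
P(j) reaches its first maximum when (2j+1)*theta is as close as possible to pi/2, i.e. j = round(pi/(4*theta) - 1/2).
pi/(4*theta) - 1/2 = 2.8274
(For comparison, the common estimate pi/4 * sqrt(N/k) = 3.3585; the exact maximiser is used here.)
Optimal iterations = 3

3


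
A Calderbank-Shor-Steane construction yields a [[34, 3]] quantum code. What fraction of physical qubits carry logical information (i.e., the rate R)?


Code rate R = k/n
= 3/34
= 0.0882

0.0882


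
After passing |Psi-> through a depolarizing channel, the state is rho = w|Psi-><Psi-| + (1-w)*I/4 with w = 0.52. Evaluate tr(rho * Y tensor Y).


|Psi-> = (|01> - |10>)/sqrt(2)
For the pure Bell state, <Y_A Y_B> = -1 (Bell-state Pauli correlator).
The maximally-mixed part I/4 has tr(I/4 * P tensor P) = 0 for any traceless Pauli P.
So <Y_A Y_B>_rho = w * (-1) + (1 - w) * 0
= 0.52 * (-1)
= -0.5200

-0.5200


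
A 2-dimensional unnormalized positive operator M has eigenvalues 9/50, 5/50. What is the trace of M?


tr(M) = sum of eigenvalues
= 9/50 + 5/50
= 14/50
= 0.2800

0.2800


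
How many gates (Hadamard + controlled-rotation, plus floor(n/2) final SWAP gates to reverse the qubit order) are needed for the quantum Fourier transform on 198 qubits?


Hadamard gates: 198
Controlled rotations: n*(n-1)/2 = 198*197/2 = 19503
SWAP gates: floor(n/2) = floor(198/2) = 99
Total = 198 + 19503 + 99
= 19800

19800


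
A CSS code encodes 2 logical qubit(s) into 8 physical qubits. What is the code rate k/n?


Code rate R = k/n
= 2/8
= 0.2500

0.2500


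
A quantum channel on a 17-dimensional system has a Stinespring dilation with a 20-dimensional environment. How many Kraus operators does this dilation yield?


Tracing out the environment in an orthonormal basis {|i>_E} gives Kraus operators K_i = <i|_E U |0>_E.
Number of Kraus operators = dim(H_env) = d_env
= 20

20


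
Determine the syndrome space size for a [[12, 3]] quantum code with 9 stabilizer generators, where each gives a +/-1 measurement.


Each stabilizer generator gives a binary (+1 or -1) measurement outcome.
With 9 independent generators:
Total syndromes = 2^9
= 512

512


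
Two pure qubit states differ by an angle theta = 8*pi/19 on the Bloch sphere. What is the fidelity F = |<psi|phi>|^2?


For states separated by angle theta on Bloch sphere:
F = cos^2(theta/2)
theta = 8*pi/19 = 1.3228
theta/2 = 0.6614
cos(theta/2) = 0.7891
F = 0.6227

0.6227


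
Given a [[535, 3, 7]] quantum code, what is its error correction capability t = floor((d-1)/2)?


Code parameters: [[535, 3, 7]], distance d = 7.
Number of correctable errors = floor((d-1)/2)
= floor((7 - 1)/2)
= floor(6/2)
= 3

3


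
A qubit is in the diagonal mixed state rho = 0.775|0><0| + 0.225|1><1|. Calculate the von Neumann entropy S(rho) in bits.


S = -p*log2(p) - (1-p)*log2(1-p)
p = 0.7750, 1-p = 0.2250
= -0.7750 * log2(0.7750) - 0.2250 * log2(0.2250)
= -(-0.2850) - (-0.4842)
= 0.7692

0.7692


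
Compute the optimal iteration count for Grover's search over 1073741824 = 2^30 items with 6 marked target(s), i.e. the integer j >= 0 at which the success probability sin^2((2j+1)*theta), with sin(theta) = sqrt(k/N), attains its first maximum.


After j Grover iterations the success probability is P(j) = sin^2((2j+1)*theta), where sin(theta) = sqrt(k/N).
N = 2^30 = 1073741824, k = 6
sin(theta) = sqrt(k/N) = 7.475249459e-05
theta = arcsin(sqrt(k/N)) = 7.475249466e-05 rad
P(j) reaches its first maximum when (2j+1)*theta is as close as possible to pi/2, i.e. j = round(pi/(4*theta) - 1/2).
pi/(4*theta) - 1/2 = 10506.1482
(For comparison, the common estimate pi/4 * sqrt(N/k) = 10506.6482; the exact maximiser is used here.)
Optimal iterations = 10506

10506
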